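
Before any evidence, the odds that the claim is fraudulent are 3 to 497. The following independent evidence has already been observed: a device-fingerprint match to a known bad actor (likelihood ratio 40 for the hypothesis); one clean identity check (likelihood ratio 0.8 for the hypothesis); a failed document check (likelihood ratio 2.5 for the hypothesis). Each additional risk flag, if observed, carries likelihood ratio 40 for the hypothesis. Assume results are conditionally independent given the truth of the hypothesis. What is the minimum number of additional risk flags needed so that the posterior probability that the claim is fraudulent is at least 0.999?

3

Prior odds = 3/497.
Combined Bayes factor of the evidence already in hand = 40 × 0.8 × 2.5 = 80.
Odds after that evidence = (3/497) × 80 = 240/497.
Target odds = 0.999/0.001 = 999.
Need 40ⁿ ≥ 999 ÷ (240/497) = 2068.7625.
40² = 1600 falls short of 2068.7625 but 40³ = 64000 reaches it, so n = 3.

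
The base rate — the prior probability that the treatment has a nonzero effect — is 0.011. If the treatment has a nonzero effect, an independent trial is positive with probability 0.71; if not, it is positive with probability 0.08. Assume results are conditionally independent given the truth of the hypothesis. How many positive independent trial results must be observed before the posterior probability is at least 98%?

Prior odds = 0.011/0.989 = 11/989.
Likelihood ratio of a positive = 0.71/0.08 = 8.875.
Target odds: 0.98 ÷ 0.02 = 49.
Need (11/989) × 8.875ⁿ ≥ 49, i.e. 8.875ⁿ ≥ 48461/11.
8.875³ = 357911/512 falls short of 48461/11 but 8.875⁴ = 25411681/4096 reaches it, so n = 4.

4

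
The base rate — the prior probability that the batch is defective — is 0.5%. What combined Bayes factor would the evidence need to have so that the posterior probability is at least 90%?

1791

Prior odds = 0.005/0.995 = 1/199.
Target odds = 0.9/0.1 = 9.
Required Bayes factor = 9 ÷ (1/199) = 1791.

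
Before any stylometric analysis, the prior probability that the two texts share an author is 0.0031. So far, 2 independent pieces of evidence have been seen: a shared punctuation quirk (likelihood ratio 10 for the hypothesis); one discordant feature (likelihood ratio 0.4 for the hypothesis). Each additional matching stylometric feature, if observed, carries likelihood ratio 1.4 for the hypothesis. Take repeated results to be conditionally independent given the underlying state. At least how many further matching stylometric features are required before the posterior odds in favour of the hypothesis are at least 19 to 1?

22

Prior odds = 0.0031/0.9969 = 31/9969.
Combined Bayes factor of the evidence already in hand = 10 × 0.4 = 4.
Odds after that evidence = (31/9969) × 4 = 124/9969.
Target odds = 19.
Need 1.4ⁿ ≥ 19 ÷ (124/9969) = 189411/124.
1.4²¹ ≈1171.36 falls short of 189411/124 but 1.4²² ≈1639.9 reaches it, so n = 22.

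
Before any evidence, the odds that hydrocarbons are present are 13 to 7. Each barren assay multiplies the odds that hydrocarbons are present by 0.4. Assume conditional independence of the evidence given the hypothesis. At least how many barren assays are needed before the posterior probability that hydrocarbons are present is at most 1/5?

Prior odds = 13/7.
Likelihood ratio per barren assay = 0.4.
Target odds: 0.2 ÷ 0.8 = 0.25.
Need (13/7) × 0.4ⁿ ≤ 0.25, i.e. 0.4ⁿ ≤ 7/52.
0.4² = 0.16 is still above 7/52 but 0.4³ = 0.064 is at or below it, so n = 3.

3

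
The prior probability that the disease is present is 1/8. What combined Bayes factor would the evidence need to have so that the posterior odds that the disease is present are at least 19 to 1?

133

Prior odds = 0.125/0.875 = 1/7.
Target odds = 19.
Required Bayes factor = 19 ÷ (1/7) = 133.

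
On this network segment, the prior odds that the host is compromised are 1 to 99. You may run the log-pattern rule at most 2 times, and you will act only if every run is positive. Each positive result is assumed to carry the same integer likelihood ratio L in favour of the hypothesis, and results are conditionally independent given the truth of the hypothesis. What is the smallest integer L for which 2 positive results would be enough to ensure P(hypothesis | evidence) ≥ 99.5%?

141

Prior odds = 1/99.
Target odds = 0.995/0.005 = 199.
Need L² ≥ 199 ÷ (1/99) = 19701.
140² = 19600 < 19701 ≤ 19881 = 141², so L = 141.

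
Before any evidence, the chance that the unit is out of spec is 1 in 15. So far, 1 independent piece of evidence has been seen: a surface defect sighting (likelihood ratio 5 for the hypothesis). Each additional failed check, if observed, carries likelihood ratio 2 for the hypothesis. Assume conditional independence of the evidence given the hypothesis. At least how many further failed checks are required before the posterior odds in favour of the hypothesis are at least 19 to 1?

Prior odds = (1/15)/(14/15) = 1/14.
Bayes factor of the evidence already in hand = 5.
Odds after that evidence = (1/14) × 5 = 5/14.
Target odds = 19.
Need 2ⁿ ≥ 19 ÷ (5/14) = 53.2.
2⁵ = 32 falls short of 53.2 but 2⁶ = 64 reaches it, so n = 6.

6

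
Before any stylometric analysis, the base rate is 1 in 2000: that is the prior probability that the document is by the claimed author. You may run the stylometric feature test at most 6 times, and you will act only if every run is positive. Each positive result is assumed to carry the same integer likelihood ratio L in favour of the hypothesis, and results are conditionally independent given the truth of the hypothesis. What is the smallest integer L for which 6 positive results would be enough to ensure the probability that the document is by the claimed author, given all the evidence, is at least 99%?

Prior odds = 0.0005/0.9995 = 1/1999.
Target odds = 0.99/0.01 = 99.
Need L⁶ ≥ 99 ÷ (1/1999) = 197901.
7⁶ = 117649 < 197901 ≤ 262144 = 8⁶, so L = 8.

8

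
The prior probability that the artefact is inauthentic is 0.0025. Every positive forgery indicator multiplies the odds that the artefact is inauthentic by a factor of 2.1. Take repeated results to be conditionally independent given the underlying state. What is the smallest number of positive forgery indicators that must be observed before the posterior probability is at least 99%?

15

Prior odds: 0.0025 ÷ 0.9975 = 1/399.
Likelihood ratio per positive forgery indicator = 2.1.
Target posterior odds = 0.99/0.01 = 99.
Require 2.1ⁿ ≥ 99 ÷ (1/399) = 39501.
2.1¹⁴ ≈32439.2 falls short of 39501 but 2.1¹⁵ ≈68122.3 reaches it, so n = 15.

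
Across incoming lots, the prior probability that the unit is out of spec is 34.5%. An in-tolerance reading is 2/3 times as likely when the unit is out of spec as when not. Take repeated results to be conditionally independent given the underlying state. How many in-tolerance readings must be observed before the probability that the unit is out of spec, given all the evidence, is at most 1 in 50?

9

Prior odds: 0.345 ÷ 0.655 = 69/131.
Likelihood ratio per in-tolerance reading = 2/3.
Target odds: 0.02 ÷ 0.98 = 1/49.
Require (2/3)ⁿ ≤ 1/49 ÷ (69/131) = 131/3381.
(2/3)⁸ = 256/6561 is still above 131/3381 but (2/3)⁹ = 512/19683 is at or below it, so n = 9.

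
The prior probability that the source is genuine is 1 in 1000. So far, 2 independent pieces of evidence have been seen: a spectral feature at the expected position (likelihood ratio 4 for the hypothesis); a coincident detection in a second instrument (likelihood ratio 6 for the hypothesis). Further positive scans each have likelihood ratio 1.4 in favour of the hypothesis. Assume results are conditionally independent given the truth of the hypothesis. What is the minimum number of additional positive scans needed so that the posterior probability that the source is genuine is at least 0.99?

25

Prior odds = 0.001/0.999 = 1/999.
Combined Bayes factor of the evidence already in hand = 4 × 6 = 24.
Odds after that evidence = (1/999) × 24 = 8/333.
Target odds = 0.99/0.01 = 99.
Need 1.4ⁿ ≥ 99 ÷ (8/333) = 4120.875.
1.4²⁴ ≈3214.2 falls short of 4120.875 but 1.4²⁵ ≈4499.88 reaches it, so n = 25.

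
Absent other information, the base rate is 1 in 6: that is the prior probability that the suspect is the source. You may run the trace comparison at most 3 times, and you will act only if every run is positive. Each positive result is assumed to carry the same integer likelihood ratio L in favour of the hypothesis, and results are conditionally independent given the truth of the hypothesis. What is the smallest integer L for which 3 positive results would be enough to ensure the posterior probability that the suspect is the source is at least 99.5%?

Prior odds = (1/6)/(5/6) = 0.2.
Target odds = 0.995/0.005 = 199.
Need L³ ≥ 199 ÷ 0.2 = 995.
9³ = 729 < 995 ≤ 1000 = 10³, so L = 10.

10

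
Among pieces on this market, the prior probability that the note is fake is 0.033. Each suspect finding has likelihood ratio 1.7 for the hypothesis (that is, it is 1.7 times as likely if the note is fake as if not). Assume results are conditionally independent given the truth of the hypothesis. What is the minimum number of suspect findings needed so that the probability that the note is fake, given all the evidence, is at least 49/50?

14

Prior odds: 0.033 ÷ 0.967 = 33/967.
Likelihood ratio per suspect finding = 1.7.
Target posterior odds = 0.98/0.02 = 49.
Need (33/967) × 1.7ⁿ ≥ 49, i.e. 1.7ⁿ ≥ 47383/33.
1.7¹³ ≈990.458 falls short of 47383/33 but 1.7¹⁴ ≈1683.78 reaches it, so n = 14.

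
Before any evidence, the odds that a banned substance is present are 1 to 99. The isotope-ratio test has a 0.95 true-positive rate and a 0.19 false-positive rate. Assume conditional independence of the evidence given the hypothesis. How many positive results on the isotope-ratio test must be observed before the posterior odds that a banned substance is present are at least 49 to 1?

Prior odds = 1/99.
Likelihood ratio of a positive result = 0.95/0.19 = 5.
Target odds = 49.
Need (1/99) × 5ⁿ ≥ 49, i.e. 5ⁿ ≥ 4851.
5⁵ = 3125 falls short of 4851 but 5⁶ = 15625 reaches it, so n = 6.

6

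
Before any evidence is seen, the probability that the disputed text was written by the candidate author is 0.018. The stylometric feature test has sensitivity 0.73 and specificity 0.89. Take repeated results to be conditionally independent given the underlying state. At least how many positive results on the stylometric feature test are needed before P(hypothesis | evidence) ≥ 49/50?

Prior odds = 0.018/0.982 = 9/491.
False-positive rate = 1 − 0.89 = 0.11; likelihood ratio of a positive = 0.73/0.11 = 73/11.
Target posterior odds = 0.98/0.02 = 49.
Require (73/11)ⁿ ≥ 49 ÷ (9/491) = 24059/9.
(73/11)⁴ = 28398241/14641 falls short of 24059/9 but (73/11)⁵ ≈12872.1 reaches it, so n = 5.

5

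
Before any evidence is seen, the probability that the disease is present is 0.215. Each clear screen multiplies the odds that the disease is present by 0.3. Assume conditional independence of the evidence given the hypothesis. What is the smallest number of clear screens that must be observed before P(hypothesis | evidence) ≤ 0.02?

Prior odds = 0.215/0.785 = 43/157.
Likelihood ratio per clear screen = 0.3.
Target odds: 0.02 ÷ 0.98 = 1/49.
Require 0.3ⁿ ≤ 1/49 ÷ (43/157) = 157/2107.
0.3² = 0.09 is still above 157/2107 but 0.3³ = 0.027 is at or below it, so n = 3.

3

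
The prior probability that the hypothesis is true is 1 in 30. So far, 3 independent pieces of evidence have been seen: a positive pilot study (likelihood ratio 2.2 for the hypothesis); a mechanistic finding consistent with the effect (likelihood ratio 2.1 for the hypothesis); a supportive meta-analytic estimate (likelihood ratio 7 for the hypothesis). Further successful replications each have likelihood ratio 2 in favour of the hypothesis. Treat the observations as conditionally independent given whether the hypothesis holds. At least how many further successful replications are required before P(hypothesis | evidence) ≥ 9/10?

Prior odds = (1/30)/(29/30) = 1/29.
Combined Bayes factor of the evidence already in hand = 2.2 × 2.1 × 7 = 32.34.
Odds after that evidence = (1/29) × 32.34 = 1617/1450.
Target odds = 0.9/0.1 = 9.
Need 2ⁿ ≥ 9 ÷ (1617/1450) = 4350/539.
2³ = 8 falls short of 4350/539 but 2⁴ = 16 reaches it, so n = 4.

4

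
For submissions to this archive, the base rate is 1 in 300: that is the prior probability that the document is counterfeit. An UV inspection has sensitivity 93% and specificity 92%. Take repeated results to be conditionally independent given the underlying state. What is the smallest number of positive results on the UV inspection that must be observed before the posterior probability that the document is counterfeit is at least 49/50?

4

Prior odds = (1/300)/(299/300) = 1/299.
False-positive rate = 1 − 0.92 = 0.08; likelihood ratio of a positive = 0.93/0.08 = 11.625.
Target odds: 0.98 ÷ 0.02 = 49.
Need (1/299) × 11.625ⁿ ≥ 49, i.e. 11.625ⁿ ≥ 14651.
11.625³ = 804357/512 falls short of 14651 but 11.625⁴ = 74805201/4096 reaches it, so n = 4.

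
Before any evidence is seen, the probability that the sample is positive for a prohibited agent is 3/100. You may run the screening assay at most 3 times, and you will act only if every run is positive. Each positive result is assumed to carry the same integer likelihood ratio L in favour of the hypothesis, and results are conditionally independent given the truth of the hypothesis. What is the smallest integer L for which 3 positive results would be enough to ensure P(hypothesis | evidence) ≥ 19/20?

Prior odds = 0.03/0.97 = 3/97.
Target odds = 0.95/0.05 = 19.
Need L³ ≥ 19 ÷ (3/97) = 1843/3.
8³ = 512 < 1843/3 ≤ 729 = 9³, so L = 9.

9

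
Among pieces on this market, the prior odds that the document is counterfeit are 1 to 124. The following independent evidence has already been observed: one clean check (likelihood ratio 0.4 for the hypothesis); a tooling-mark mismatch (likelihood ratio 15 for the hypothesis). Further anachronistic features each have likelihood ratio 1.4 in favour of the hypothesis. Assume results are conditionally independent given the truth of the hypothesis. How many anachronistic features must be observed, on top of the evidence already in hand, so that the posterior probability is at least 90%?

Prior odds = 1/124.
Combined Bayes factor of the evidence already in hand = 0.4 × 15 = 6.
Odds after that evidence = (1/124) × 6 = 3/62.
Target odds = 0.9/0.1 = 9.
Need 1.4ⁿ ≥ 9 ÷ (3/62) = 186.
1.4¹⁵ ≈155.568 falls short of 186 but 1.4¹⁶ ≈217.795 reaches it, so n = 16.

16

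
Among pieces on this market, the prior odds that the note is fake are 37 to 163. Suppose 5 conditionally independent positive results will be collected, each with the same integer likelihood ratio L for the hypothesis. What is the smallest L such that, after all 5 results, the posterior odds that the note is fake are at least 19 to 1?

3

Prior odds = 37/163.
Target odds = 19.
Need L⁵ ≥ 19 ÷ (37/163) = 3097/37.
2⁵ = 32 < 3097/37 ≤ 243 = 3⁵, so L = 3.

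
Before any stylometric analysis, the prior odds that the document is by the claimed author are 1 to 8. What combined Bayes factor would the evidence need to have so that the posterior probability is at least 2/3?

Prior odds = 0.125.
Target odds = (2/3)/(1/3) = 2.
Required Bayes factor = 2 ÷ 0.125 = 16.

16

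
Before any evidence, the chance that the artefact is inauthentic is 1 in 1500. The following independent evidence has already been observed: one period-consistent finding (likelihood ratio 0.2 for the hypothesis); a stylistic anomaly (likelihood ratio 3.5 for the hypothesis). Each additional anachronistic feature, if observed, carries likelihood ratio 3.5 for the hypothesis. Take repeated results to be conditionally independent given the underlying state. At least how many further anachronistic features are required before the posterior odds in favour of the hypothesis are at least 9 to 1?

8

Prior odds = (1/1500)/(1499/1500) = 1/1499.
Combined Bayes factor of the evidence already in hand = 0.2 × 3.5 = 0.7.
Odds after that evidence = (1/1499) × 0.7 = 7/14990.
Target odds = 9.
Need 3.5ⁿ ≥ 9 ÷ (7/14990) = 134910/7.
3.5⁷ = 823543/128 falls short of 134910/7 but 3.5⁸ = 5764801/256 reaches it, so n = 8.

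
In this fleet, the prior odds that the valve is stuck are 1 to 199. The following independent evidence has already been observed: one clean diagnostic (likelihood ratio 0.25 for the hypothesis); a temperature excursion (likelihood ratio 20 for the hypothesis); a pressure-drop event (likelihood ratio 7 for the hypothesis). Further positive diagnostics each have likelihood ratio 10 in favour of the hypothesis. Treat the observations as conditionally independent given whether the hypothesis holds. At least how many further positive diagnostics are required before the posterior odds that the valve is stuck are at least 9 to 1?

2

Prior odds = 1/199.
Combined Bayes factor of the evidence already in hand = 0.25 × 20 × 7 = 35.
Odds after that evidence = (1/199) × 35 = 35/199.
Target odds = 9.
Need 10ⁿ ≥ 9 ÷ (35/199) = 1791/35.
10¹ = 10 falls short of 1791/35 but 10² = 100 reaches it, so n = 2.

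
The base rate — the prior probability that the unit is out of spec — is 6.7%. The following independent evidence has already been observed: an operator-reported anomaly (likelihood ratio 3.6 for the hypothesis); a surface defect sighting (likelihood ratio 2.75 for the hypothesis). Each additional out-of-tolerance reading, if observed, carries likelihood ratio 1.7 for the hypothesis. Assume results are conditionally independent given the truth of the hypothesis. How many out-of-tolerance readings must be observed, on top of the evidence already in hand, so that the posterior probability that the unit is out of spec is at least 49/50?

8

Prior odds = 0.067/0.933 = 67/933.
Combined Bayes factor of the evidence already in hand = 3.6 × 2.75 = 9.9.
Odds after that evidence = (67/933) × 9.9 = 2211/3110.
Target odds = 0.98/0.02 = 49.
Need 1.7ⁿ ≥ 49 ÷ (2211/3110) = 152390/2211.
1.7⁷ = 410338673/10000000 falls short of 152390/2211 but 1.7⁸ ≈69.7576 reaches it, so n = 8.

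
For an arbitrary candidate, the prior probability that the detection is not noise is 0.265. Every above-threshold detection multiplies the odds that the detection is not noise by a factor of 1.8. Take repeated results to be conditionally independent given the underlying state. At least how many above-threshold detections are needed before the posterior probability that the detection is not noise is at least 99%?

Prior odds = 0.265/0.735 = 53/147.
Likelihood ratio per above-threshold detection = 1.8.
Target posterior odds = 0.99/0.01 = 99.
Require 1.8ⁿ ≥ 99 ÷ (53/147) = 14553/53.
1.8⁹ = 387420489/1953125 falls short of 14553/53 but 1.8¹⁰ ≈357.047 reaches it, so n = 10.

10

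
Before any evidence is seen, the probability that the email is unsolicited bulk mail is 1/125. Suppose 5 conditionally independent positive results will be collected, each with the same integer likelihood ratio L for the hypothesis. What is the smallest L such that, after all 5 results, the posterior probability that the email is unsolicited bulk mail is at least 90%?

Prior odds = 0.008/0.992 = 1/124.
Target odds = 0.9/0.1 = 9.
Need L⁵ ≥ 9 ÷ (1/124) = 1116.
4⁵ = 1024 < 1116 ≤ 3125 = 5⁵, so L = 5.

5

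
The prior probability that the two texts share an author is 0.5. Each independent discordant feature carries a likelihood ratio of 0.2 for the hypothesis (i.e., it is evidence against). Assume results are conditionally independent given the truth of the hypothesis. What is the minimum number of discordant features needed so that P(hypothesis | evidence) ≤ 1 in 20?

2

Prior odds = 0.5/0.5 = 1.
Likelihood ratio per discordant feature = 0.2.
Target posterior odds = 0.05/0.95 = 1/19.
Require 0.2ⁿ ≤ 1/19 ÷ 1 = 1/19.
0.2¹ = 0.2 is still above 1/19 but 0.2² = 0.04 is at or below it, so n = 2.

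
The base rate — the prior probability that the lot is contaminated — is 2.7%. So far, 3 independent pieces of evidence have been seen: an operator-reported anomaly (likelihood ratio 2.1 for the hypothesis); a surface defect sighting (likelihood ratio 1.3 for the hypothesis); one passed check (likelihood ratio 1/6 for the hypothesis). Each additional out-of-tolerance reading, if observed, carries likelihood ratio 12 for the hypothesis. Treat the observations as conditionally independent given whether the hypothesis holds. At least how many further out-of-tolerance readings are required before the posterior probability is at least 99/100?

Prior odds = 0.027/0.973 = 27/973.
Combined Bayes factor of the evidence already in hand = 2.1 × 1.3 × (1/6) = 0.455.
Odds after that evidence = (27/973) × 0.455 = 351/27800.
Target odds = 0.99/0.01 = 99.
Need 12ⁿ ≥ 99 ÷ (351/27800) = 305800/39.
12³ = 1728 falls short of 305800/39 but 12⁴ = 20736 reaches it, so n = 4.

4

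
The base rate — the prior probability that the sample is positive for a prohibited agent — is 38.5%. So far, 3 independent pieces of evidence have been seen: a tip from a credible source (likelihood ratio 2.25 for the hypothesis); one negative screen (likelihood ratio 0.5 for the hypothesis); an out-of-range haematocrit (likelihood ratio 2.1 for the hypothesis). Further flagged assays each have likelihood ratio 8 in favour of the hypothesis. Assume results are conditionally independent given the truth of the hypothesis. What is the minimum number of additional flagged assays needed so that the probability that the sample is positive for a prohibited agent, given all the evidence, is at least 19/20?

2

Prior odds = 0.385/0.615 = 77/123.
Combined Bayes factor of the evidence already in hand = 2.25 × 0.5 × 2.1 = 2.3625.
Odds after that evidence = (77/123) × 2.3625 = 4851/3280.
Target odds = 0.95/0.05 = 19.
Need 8ⁿ ≥ 19 ÷ (4851/3280) = 62320/4851.
8¹ = 8 falls short of 62320/4851 but 8² = 64 reaches it, so n = 2.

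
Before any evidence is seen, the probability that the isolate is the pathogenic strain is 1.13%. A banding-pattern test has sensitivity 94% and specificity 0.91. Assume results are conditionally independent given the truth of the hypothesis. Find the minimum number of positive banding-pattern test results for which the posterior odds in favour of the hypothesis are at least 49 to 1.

Prior odds: 0.0113 ÷ 0.9887 = 113/9887.
False-positive rate = 1 − 0.91 = 0.09; likelihood ratio of a positive = 0.94/0.09 = 94/9.
Target odds = 49.
Need (113/9887) × (94/9)ⁿ ≥ 49, i.e. (94/9)ⁿ ≥ 484463/113.
(94/9)³ = 830584/729 falls short of 484463/113 but (94/9)⁴ = 78074896/6561 reaches it, so n = 4.

4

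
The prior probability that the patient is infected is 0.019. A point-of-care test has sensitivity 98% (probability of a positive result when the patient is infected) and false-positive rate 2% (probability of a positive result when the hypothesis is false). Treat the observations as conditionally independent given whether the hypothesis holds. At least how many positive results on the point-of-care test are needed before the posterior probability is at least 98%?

Prior odds: 0.019 ÷ 0.981 = 19/981.
Likelihood ratio of a positive result = 0.98/0.02 = 49.
Target posterior odds = 0.98/0.02 = 49.
Require 49ⁿ ≥ 49 ÷ (19/981) = 48069/19.
49² = 2401 falls short of 48069/19 but 49³ = 117649 reaches it, so n = 3.

3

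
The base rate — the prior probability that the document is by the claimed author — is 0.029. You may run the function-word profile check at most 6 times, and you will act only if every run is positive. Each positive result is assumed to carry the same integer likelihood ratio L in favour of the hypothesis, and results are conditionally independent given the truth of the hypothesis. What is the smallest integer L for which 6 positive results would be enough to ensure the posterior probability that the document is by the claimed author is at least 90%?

3

Prior odds = 0.029/0.971 = 29/971.
Target odds = 0.9/0.1 = 9.
Need L⁶ ≥ 9 ÷ (29/971) = 8739/29.
2⁶ = 64 < 8739/29 ≤ 729 = 3⁶, so L = 3.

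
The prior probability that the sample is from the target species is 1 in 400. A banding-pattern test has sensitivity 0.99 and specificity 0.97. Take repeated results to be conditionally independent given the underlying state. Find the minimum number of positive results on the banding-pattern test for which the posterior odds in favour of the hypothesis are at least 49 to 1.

3

Prior odds: 0.0025 ÷ 0.9975 = 1/399.
False-positive rate = 1 − 0.97 = 0.03; likelihood ratio of a positive = 0.99/0.03 = 33.
Target odds = 49.
Need (1/399) × 33ⁿ ≥ 49, i.e. 33ⁿ ≥ 19551.
33² = 1089 falls short of 19551 but 33³ = 35937 reaches it, so n = 3.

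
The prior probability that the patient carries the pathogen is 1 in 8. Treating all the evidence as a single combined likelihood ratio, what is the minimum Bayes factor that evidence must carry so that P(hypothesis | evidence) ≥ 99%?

693

Prior odds = 0.125/0.875 = 1/7.
Target odds = 0.99/0.01 = 99.
Required Bayes factor = 99 ÷ (1/7) = 693.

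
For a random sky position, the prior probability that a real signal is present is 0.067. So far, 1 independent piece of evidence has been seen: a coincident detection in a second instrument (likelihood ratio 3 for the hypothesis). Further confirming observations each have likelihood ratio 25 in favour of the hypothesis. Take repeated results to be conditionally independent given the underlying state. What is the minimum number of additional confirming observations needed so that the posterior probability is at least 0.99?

2

Prior odds = 0.067/0.933 = 67/933.
Bayes factor of the evidence already in hand = 3.
Odds after that evidence = (67/933) × 3 = 67/311.
Target odds = 0.99/0.01 = 99.
Need 25ⁿ ≥ 99 ÷ (67/311) = 30789/67.
25¹ = 25 falls short of 30789/67 but 25² = 625 reaches it, so n = 2.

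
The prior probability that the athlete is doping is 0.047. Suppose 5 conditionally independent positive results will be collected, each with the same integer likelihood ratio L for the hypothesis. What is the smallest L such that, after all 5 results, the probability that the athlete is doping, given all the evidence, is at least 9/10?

Prior odds = 0.047/0.953 = 47/953.
Target odds = 0.9/0.1 = 9.
Need L⁵ ≥ 9 ÷ (47/953) = 8577/47.
2⁵ = 32 < 8577/47 ≤ 243 = 3⁵, so L = 3.

3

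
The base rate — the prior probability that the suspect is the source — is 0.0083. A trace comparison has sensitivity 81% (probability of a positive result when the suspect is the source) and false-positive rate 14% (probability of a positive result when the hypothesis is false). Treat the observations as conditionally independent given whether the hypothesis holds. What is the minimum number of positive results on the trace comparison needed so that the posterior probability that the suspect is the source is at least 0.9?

Prior odds = 0.0083/0.9917 = 83/9917.
Likelihood ratio of a positive result = 0.81/0.14 = 81/14.
Target odds: 0.9 ÷ 0.1 = 9.
Require (81/14)ⁿ ≥ 9 ÷ (83/9917) = 89253/83.
(81/14)³ = 531441/2744 falls short of 89253/83 but (81/14)⁴ = 43046721/38416 reaches it, so n = 4.

4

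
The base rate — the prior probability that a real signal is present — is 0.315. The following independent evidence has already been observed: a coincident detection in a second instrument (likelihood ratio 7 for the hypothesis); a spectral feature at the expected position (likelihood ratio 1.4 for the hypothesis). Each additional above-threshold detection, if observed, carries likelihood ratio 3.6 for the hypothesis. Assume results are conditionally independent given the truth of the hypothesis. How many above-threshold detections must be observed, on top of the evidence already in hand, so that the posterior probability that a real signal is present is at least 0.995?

3

Prior odds = 0.315/0.685 = 63/137.
Combined Bayes factor of the evidence already in hand = 7 × 1.4 = 9.8.
Odds after that evidence = (63/137) × 9.8 = 3087/685.
Target odds = 0.995/0.005 = 199.
Need 3.6ⁿ ≥ 199 ÷ (3087/685) = 136315/3087.
3.6² = 12.96 falls short of 136315/3087 but 3.6³ = 46.656 reaches it, so n = 3.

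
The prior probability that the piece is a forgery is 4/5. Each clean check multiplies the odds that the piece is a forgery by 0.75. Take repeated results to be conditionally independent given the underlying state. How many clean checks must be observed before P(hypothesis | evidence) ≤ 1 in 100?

Prior odds: 0.8 ÷ 0.2 = 4.
Likelihood ratio per clean check = 0.75.
Target odds: 0.01 ÷ 0.99 = 1/99.
Require 0.75ⁿ ≤ 1/99 ÷ 4 = 1/396.
0.75²⁰ ≈0.00317121 is still above 1/396 but 0.75²¹ ≈0.00237841 is at or below it, so n = 21.

21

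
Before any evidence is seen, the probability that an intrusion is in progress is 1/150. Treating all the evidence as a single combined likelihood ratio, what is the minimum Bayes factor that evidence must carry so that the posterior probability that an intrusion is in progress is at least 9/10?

Prior odds = (1/150)/(149/150) = 1/149.
Target odds = 0.9/0.1 = 9.
Required Bayes factor = 9 ÷ (1/149) = 1341.

1341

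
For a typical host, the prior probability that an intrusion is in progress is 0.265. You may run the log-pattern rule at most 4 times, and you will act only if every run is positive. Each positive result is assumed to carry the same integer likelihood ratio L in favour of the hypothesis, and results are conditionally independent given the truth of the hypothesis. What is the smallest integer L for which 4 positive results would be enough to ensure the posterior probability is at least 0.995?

Prior odds = 0.265/0.735 = 53/147.
Target odds = 0.995/0.005 = 199.
Need L⁴ ≥ 199 ÷ (53/147) = 29253/53.
4⁴ = 256 < 29253/53 ≤ 625 = 5⁴, so L = 5.

5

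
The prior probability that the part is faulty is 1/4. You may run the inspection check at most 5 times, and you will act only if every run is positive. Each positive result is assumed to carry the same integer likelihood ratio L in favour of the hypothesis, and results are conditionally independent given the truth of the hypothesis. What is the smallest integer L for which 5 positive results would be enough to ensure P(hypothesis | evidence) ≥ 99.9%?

5

Prior odds = 0.25/0.75 = 1/3.
Target odds = 0.999/0.001 = 999.
Need L⁵ ≥ 999 ÷ (1/3) = 2997.
4⁵ = 1024 < 2997 ≤ 3125 = 5⁵, so L = 5.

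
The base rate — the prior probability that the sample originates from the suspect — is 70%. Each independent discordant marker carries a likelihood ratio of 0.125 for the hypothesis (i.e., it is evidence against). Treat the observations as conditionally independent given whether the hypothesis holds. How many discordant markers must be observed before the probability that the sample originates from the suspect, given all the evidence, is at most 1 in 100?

Prior odds: 0.7 ÷ 0.3 = 7/3.
Likelihood ratio per discordant marker = 0.125.
Target odds: 0.01 ÷ 0.99 = 1/99.
Require 0.125ⁿ ≤ 1/99 ÷ (7/3) = 1/231.
0.125² = 0.015625 is still above 1/231 but 0.125³ = 0.001953125 is at or below it, so n = 3.

3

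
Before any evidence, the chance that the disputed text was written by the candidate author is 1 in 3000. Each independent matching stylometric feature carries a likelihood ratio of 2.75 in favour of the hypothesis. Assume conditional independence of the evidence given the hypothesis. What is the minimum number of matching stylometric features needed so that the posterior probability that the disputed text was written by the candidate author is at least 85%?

10

Prior odds: (1/3000) ÷ (2999/3000) = 1/2999.
Likelihood ratio per matching stylometric feature = 2.75.
Target posterior odds = 0.85/0.15 = 17/3.
Require 2.75ⁿ ≥ 17/3 ÷ (1/2999) = 50983/3.
2.75⁹ ≈8994.86 falls short of 50983/3 but 2.75¹⁰ ≈24735.9 reaches it, so n = 10.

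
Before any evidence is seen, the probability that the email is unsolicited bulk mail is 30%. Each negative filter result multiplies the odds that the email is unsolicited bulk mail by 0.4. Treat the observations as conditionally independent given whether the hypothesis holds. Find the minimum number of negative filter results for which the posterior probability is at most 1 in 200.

5

Prior odds = 0.3/0.7 = 3/7.
Likelihood ratio per negative filter result = 0.4.
Target odds: 0.005 ÷ 0.995 = 1/199.
Need (3/7) × 0.4ⁿ ≤ 1/199, i.e. 0.4ⁿ ≤ 7/597.
0.4⁴ = 0.0256 is still above 7/597 but 0.4⁵ = 0.01024 is at or below it, so n = 5.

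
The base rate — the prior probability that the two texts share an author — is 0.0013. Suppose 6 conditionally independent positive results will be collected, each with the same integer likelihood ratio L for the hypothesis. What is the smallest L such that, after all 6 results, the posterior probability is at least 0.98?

Prior odds = 0.0013/0.9987 = 13/9987.
Target odds = 0.98/0.02 = 49.
Need L⁶ ≥ 49 ÷ (13/9987) = 489363/13.
5⁶ = 15625 < 489363/13 ≤ 46656 = 6⁶, so L = 6.

6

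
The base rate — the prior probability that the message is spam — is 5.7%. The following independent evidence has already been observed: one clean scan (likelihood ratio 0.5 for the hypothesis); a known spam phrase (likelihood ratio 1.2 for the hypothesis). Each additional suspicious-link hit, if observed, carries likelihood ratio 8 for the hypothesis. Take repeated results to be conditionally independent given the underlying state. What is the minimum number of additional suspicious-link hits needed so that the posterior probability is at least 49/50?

4

Prior odds = 0.057/0.943 = 57/943.
Combined Bayes factor of the evidence already in hand = 0.5 × 1.2 = 0.6.
Odds after that evidence = (57/943) × 0.6 = 171/4715.
Target odds = 0.98/0.02 = 49.
Need 8ⁿ ≥ 49 ÷ (171/4715) = 231035/171.
8³ = 512 falls short of 231035/171 but 8⁴ = 4096 reaches it, so n = 4.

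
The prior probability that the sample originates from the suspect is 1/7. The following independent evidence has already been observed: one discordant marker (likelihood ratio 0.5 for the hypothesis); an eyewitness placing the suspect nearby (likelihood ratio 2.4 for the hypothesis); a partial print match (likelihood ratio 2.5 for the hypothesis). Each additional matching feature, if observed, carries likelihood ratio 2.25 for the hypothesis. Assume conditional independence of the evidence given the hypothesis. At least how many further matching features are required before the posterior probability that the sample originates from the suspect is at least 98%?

6

Prior odds = (1/7)/(6/7) = 1/6.
Combined Bayes factor of the evidence already in hand = 0.5 × 2.4 × 2.5 = 3.
Odds after that evidence = (1/6) × 3 = 0.5.
Target odds = 0.98/0.02 = 49.
Need 2.25ⁿ ≥ 49 ÷ 0.5 = 98.
2.25⁵ = 59049/1024 falls short of 98 but 2.25⁶ = 531441/4096 reaches it, so n = 6.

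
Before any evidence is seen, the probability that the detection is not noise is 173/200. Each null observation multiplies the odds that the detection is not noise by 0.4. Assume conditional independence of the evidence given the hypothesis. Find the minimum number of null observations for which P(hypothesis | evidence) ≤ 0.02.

7

Prior odds: 0.865 ÷ 0.135 = 173/27.
Likelihood ratio per null observation = 0.4.
Target odds: 0.02 ÷ 0.98 = 1/49.
Require 0.4ⁿ ≤ 1/49 ÷ (173/27) = 27/8477.
0.4⁶ = 64/15625 is still above 27/8477 but 0.4⁷ = 128/78125 is at or below it, so n = 7.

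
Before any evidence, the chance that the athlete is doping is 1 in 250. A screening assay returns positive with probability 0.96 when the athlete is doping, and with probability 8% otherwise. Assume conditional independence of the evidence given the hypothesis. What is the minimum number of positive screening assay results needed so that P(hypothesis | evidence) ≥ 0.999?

5

Prior odds: 0.004 ÷ 0.996 = 1/249.
Likelihood ratio of a positive result = 0.96/0.08 = 12.
Target odds: 0.999 ÷ 0.001 = 999.
Require 12ⁿ ≥ 999 ÷ (1/249) = 248751.
12⁴ = 20736 falls short of 248751 but 12⁵ = 248832 reaches it, so n = 5.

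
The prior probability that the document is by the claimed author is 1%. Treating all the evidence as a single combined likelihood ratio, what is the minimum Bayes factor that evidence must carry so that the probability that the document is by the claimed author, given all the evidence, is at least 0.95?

Prior odds = 0.01/0.99 = 1/99.
Target odds = 0.95/0.05 = 19.
Required Bayes factor = 19 ÷ (1/99) = 1881.

1881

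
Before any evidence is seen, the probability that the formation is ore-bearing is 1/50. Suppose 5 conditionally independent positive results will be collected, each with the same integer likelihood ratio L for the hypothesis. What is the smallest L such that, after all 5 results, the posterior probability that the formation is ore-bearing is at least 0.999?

9

Prior odds = 0.02/0.98 = 1/49.
Target odds = 0.999/0.001 = 999.
Need L⁵ ≥ 999 ÷ (1/49) = 48951.
8⁵ = 32768 < 48951 ≤ 59049 = 9⁵, so L = 9.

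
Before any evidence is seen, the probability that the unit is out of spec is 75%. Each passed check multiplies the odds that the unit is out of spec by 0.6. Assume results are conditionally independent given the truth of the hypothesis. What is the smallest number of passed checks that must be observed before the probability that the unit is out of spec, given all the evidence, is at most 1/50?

Prior odds: 0.75 ÷ 0.25 = 3.
Likelihood ratio per passed check = 0.6.
Target posterior odds = 0.02/0.98 = 1/49.
Require 0.6ⁿ ≤ 1/49 ÷ 3 = 1/147.
0.6⁹ = 19683/1953125 is still above 1/147 but 0.6¹⁰ = 59049/9765625 is at or below it, so n = 10.

10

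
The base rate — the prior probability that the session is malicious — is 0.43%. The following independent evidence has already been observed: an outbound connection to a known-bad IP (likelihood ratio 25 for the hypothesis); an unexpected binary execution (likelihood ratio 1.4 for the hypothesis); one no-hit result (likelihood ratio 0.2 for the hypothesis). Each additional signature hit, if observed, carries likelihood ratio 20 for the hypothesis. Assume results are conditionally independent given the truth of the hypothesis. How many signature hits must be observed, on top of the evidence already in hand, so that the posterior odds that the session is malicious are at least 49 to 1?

3

Prior odds = 0.0043/0.9957 = 43/9957.
Combined Bayes factor of the evidence already in hand = 25 × 1.4 × 0.2 = 7.
Odds after that evidence = (43/9957) × 7 = 301/9957.
Target odds = 49.
Need 20ⁿ ≥ 49 ÷ (301/9957) = 69699/43.
20² = 400 falls short of 69699/43 but 20³ = 8000 reaches it, so n = 3.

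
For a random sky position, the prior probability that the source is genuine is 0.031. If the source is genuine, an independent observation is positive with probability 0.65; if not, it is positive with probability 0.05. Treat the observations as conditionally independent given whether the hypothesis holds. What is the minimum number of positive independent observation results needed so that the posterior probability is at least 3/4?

Prior odds: 0.031 ÷ 0.969 = 31/969.
Likelihood ratio of a positive = 0.65/0.05 = 13.
Target odds: 0.75 ÷ 0.25 = 3.
Need (31/969) × 13ⁿ ≥ 3, i.e. 13ⁿ ≥ 2907/31.
13¹ = 13 falls short of 2907/31 but 13² = 169 reaches it, so n = 2.

2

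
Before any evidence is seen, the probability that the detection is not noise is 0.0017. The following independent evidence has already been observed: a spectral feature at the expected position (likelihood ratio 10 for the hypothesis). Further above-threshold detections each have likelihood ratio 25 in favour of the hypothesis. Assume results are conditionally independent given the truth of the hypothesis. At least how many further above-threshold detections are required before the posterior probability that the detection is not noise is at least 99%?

3

Prior odds = 0.0017/0.9983 = 17/9983.
Bayes factor of the evidence already in hand = 10.
Odds after that evidence = (17/9983) × 10 = 170/9983.
Target odds = 0.99/0.01 = 99.
Need 25ⁿ ≥ 99 ÷ (170/9983) = 988317/170.
25² = 625 falls short of 988317/170 but 25³ = 15625 reaches it, so n = 3.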